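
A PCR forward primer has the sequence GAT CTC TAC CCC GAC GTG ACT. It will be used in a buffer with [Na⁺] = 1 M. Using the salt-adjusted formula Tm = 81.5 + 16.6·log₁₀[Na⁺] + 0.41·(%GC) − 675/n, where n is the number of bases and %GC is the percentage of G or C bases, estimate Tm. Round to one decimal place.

72.8°C

Length n = 21. Counting bases: C=8, A=4, G=4, T=5
G+C = 12, so %GC = 12/21 × 100 = 57.143%
Salt term: 16.6 × (0) = 0
GC term: 0.41 × 57.143 = 23.429; length term: −675/21 = −32.143
Tm = 81.5 + (0) + 23.429 − 32.143 = 72.786 → 72.8°C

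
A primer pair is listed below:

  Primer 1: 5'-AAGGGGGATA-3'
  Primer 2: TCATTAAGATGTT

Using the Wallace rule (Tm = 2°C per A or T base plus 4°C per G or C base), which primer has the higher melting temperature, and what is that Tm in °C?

Primer 1: A+T=5, G+C=5 → Tm = 2(5)+4(5) = 30°C
Primer 2: A+T=10, G+C=3 → Tm = 2(10)+4(3) = 32°C
30°C vs 32°C → primer 2 is higher.

Primer 2, 32°C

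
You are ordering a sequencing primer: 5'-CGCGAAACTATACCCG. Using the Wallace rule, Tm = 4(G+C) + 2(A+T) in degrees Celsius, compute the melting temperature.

Counting bases: G=3, A=5, T=2, C=6
So N_AT = 7 and N_GC = 9.
Tm = 2(7) + 4(9) = 14 + 36 = 50°C

50°C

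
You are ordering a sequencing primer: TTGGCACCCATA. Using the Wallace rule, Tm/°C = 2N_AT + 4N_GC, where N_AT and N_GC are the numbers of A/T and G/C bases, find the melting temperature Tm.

36°C

Scanning the sequence gives T=3, C=4, A=3, G=2.
A+T = 6, G+C = 6
Tm = 4·6 + 2·6 = 24 + 12 = 36°C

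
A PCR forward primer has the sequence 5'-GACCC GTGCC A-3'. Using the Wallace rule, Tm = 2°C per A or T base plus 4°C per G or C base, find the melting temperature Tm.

38°C

Counting bases: T=1, A=2, G=3, C=5
A+T = 3, G+C = 8
Tm = 2(3) + 4(8) = 6 + 32 = 38°C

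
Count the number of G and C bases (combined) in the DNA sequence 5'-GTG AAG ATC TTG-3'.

5

Scanning the sequence gives A=3, C=1, G=4, T=4.
G+C = 4 + 1 = 5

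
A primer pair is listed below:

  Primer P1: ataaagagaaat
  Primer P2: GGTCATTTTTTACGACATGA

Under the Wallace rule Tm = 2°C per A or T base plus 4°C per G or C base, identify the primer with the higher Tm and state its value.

Primer P2, 54°C

Primer P1: A+T=10, G+C=2 → Tm = 2(10)+4(2) = 28°C
Primer P2: A+T=13, G+C=7 → Tm = 2(13)+4(7) = 54°C
28°C vs 54°C → primer P2 is higher.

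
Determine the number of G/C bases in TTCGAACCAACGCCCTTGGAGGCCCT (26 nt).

Counting bases: G=6, C=10, A=5, T=5
Total G or C: 6 + 10 = 16

16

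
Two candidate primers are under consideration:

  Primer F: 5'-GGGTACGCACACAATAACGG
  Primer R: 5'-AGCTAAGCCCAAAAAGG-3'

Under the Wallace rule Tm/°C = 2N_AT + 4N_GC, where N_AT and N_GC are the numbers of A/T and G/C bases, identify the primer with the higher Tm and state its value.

Primer F, 62°C

Primer F: A+T=9, G+C=11 → Tm = 2(9)+4(11) = 62°C
Primer R: A+T=9, G+C=8 → Tm = 2(9)+4(8) = 50°C
62°C vs 50°C → primer F is higher.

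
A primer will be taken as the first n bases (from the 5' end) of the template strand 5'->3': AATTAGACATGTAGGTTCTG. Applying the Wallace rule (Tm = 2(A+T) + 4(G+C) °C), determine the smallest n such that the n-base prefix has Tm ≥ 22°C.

n = 9

First 8 bases: AATTAGAC → Tm = 20°C (< 22°C)
First 9 bases: AATTAGACA → Tm = 22°C (≥ 22°C)
Since every base adds ≥2°C, Tm only increases with n, so the threshold is first crossed at n = 9.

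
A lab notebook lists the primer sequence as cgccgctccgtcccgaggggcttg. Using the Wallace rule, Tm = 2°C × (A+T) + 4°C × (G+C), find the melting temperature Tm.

86°C

Counting bases: C=10, A=1, G=9, T=4
So N_AT = 5 and N_GC = 19.
Tm = 2(5) + 4(19) = 10 + 76 = 86°C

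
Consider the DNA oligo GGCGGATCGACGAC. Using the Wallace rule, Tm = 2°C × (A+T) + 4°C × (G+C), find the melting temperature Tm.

48°C

Counting bases: A=3, G=6, T=1, C=4
So N_AT = 4 and N_GC = 10.
Tm = 2(4) + 4(10) = 8 + 40 = 48°C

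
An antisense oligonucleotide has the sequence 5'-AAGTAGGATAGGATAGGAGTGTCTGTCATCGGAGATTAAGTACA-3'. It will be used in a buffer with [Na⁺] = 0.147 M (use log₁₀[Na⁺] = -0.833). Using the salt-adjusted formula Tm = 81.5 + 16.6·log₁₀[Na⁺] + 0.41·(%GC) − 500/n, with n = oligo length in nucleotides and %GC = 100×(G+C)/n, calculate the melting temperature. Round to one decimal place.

Length n = 44. Scanning the sequence gives A=15, C=4, G=14, T=11.
G+C = 18, so %GC = 18/44 × 100 = 40.909%
Salt term: 16.6 × (-0.833) = -13.828
GC term: 0.41 × 40.909 = 16.773; length term: −500/44 = −11.364
Tm = 81.5 + (-13.828) + 16.773 − 11.364 = 73.081 → 73.1°C

73.1°C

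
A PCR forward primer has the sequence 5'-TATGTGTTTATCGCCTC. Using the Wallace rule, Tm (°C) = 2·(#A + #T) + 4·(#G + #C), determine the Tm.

48°C

Counting bases: C=4, A=2, G=3, T=8
AT pairs contribute 10, GC pairs contribute 7.
Tm = 2(10) + 4(7) = 20 + 28 = 48°C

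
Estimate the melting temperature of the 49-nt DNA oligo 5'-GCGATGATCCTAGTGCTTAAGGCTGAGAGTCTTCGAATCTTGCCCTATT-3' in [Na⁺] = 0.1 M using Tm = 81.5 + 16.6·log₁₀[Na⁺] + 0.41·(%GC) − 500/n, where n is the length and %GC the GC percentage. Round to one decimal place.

73.9°C

Length n = 49. Base counts: G=12, A=10, T=16, C=11
G+C = 23, so %GC = 23/49 × 100 = 46.939%
Salt term: 16.6 × (-1) = -16.6
GC term: 0.41 × 46.939 = 19.245; length term: −500/49 = −10.204
Tm = 81.5 + (-16.6) + 19.245 − 10.204 = 73.941 → 73.9°C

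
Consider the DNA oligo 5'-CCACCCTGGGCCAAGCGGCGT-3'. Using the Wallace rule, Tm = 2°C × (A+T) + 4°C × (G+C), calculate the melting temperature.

Scanning the sequence gives T=2, G=7, C=9, A=3.
A+T = 5, G+C = 16
Tm = 4·16 + 2·5 = 64 + 10 = 74°C

74°C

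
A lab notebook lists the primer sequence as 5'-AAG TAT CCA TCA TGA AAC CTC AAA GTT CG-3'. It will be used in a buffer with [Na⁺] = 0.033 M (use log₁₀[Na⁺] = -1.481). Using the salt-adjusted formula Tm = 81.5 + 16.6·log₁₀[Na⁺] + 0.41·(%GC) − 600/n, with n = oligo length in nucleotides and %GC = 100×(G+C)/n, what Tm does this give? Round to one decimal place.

Length n = 29. Base counts: T=7, A=11, G=4, C=7
G+C = 11, so %GC = 11/29 × 100 = 37.931%
Salt term: 16.6 × (-1.481) = -24.585
GC term: 0.41 × 37.931 = 15.552; length term: −600/29 = −20.69
Tm = 81.5 + (-24.585) + 15.552 − 20.69 = 51.777 → 51.8°C

51.8°C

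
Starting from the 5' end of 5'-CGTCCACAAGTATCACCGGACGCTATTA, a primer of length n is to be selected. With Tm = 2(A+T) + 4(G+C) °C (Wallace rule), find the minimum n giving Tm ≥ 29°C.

n = 10

First 9 bases: CGTCCACAA → Tm = 28°C (< 29°C)
First 10 bases: CGTCCACAAG → Tm = 32°C (≥ 29°C)
Since every base adds ≥2°C, Tm only increases with n, so the threshold is first crossed at n = 10.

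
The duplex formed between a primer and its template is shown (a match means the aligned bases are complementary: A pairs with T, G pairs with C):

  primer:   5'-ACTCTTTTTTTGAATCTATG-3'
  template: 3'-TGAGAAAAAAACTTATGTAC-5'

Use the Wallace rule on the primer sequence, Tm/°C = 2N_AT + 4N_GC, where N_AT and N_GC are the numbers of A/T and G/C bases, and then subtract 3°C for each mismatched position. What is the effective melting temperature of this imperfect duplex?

Primer base counts: A=4, T=11, G=2, C=3 → A+T=15, G+C=5
Perfect-match Tm = 2(15) + 4(5) = 30 + 20 = 50°C
Mismatches (positions where the bases are not complementary): 2 (at positions 16, 17)
Effective Tm = 50 − 2×3 = 50 − 6 = 44°C

44°C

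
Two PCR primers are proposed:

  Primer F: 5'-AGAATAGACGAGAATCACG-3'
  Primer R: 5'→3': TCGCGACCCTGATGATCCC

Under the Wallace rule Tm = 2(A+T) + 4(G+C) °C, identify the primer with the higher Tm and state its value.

Primer F: A+T=11, G+C=8 → Tm = 2(11)+4(8) = 54°C
Primer R: A+T=7, G+C=12 → Tm = 2(7)+4(12) = 62°C
54°C vs 62°C → primer R is higher.

Primer R, 62°C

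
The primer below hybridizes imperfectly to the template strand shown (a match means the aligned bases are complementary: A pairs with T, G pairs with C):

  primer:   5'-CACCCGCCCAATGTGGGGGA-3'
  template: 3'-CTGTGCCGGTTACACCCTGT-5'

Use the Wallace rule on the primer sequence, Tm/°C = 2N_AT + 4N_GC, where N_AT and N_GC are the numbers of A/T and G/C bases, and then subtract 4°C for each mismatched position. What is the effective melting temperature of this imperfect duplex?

48°C

Primer base counts: A=4, T=2, G=7, C=7 → A+T=6, G+C=14
Perfect-match Tm = 2(6) + 4(14) = 12 + 56 = 68°C
Mismatches (positions where the bases are not complementary): 5 (at positions 1, 4, 7, 18, 19)
Effective Tm = 68 − 5×4 = 68 − 20 = 48°C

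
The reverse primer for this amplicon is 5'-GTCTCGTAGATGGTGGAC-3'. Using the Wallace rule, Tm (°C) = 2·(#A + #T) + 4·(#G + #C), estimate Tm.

56°C

Counting bases: T=5, A=3, G=7, C=3
So N_AT = 8 and N_GC = 10.
Tm = 4·10 + 2·8 = 40 + 16 = 56°C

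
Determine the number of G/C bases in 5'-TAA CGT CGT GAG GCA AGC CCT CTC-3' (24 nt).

G=6, C=8, T=5, A=5
Total G or C: 6 + 8 = 14

14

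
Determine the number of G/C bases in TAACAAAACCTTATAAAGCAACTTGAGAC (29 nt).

9

A=14, C=6, G=3, T=6
G+C = 3 + 6 = 9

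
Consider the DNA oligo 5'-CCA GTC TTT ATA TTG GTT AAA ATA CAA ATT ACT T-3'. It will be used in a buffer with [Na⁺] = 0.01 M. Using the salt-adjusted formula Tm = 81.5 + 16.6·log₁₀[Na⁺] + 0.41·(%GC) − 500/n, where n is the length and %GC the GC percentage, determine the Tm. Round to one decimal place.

Length n = 34. Counting bases: C=5, T=14, A=12, G=3
G+C = 8, so %GC = 8/34 × 100 = 23.529%
Salt term: 16.6 × (-2) = -33.2
GC term: 0.41 × 23.529 = 9.647; length term: −500/34 = −14.706
Tm = 81.5 + (-33.2) + 9.647 − 14.706 = 43.241 → 43.2°C

43.2°C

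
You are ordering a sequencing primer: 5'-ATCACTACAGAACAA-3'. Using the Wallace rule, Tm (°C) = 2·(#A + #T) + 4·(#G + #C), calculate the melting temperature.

Scanning the sequence gives G=1, A=8, T=2, C=4.
A+T = 10, G+C = 5
Tm = 2(10) + 4(5) = 20 + 20 = 40°C

40°C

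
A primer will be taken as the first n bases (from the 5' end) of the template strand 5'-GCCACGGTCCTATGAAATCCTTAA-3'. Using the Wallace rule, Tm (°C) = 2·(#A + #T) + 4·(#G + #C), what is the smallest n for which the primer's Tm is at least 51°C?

n = 17

First 16 bases: GCCACGGTCCTATGAA → Tm = 50°C (< 51°C)
First 17 bases: GCCACGGTCCTATGAAA → Tm = 52°C (≥ 51°C)
Since every base adds ≥2°C, Tm only increases with n, so the threshold is first crossed at n = 17.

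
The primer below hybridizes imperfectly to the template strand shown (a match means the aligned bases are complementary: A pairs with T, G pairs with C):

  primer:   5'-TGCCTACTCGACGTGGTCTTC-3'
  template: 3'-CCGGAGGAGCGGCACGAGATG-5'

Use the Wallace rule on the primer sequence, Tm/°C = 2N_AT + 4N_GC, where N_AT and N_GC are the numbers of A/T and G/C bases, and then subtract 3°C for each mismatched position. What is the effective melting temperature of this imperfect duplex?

51°C

Primer base counts: A=2, T=7, G=5, C=7 → A+T=9, G+C=12
Perfect-match Tm = 2(9) + 4(12) = 18 + 48 = 66°C
Mismatches (positions where the bases are not complementary): 5 (at positions 1, 6, 11, 16, 20)
Effective Tm = 66 − 5×3 = 66 − 15 = 51°C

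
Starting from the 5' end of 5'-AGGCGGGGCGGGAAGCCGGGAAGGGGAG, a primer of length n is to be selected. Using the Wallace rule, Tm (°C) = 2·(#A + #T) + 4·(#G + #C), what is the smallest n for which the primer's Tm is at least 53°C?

First 14 bases: AGGCGGGGCGGGAA → Tm = 50°C (< 53°C)
First 15 bases: AGGCGGGGCGGGAAG → Tm = 54°C (≥ 53°C)
Each additional base adds 2°C (A/T) or 4°C (G/C), so Tm is non-decreasing in n; n = 15 is the first length to reach 53°C.

n = 15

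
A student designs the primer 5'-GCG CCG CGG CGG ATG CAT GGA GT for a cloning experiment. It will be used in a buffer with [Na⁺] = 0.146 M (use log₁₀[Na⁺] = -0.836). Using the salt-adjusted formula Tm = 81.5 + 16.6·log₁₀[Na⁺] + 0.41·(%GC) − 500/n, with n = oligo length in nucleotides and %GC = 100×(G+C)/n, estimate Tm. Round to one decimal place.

Length n = 23. A=3, G=11, T=3, C=6
G+C = 17, so %GC = 17/23 × 100 = 73.913%
Salt term: 16.6 × (-0.836) = -13.878
GC term: 0.41 × 73.913 = 30.304; length term: −500/23 = −21.739
Tm = 81.5 + (-13.878) + 30.304 − 21.739 = 76.187 → 76.2°C

76.2°C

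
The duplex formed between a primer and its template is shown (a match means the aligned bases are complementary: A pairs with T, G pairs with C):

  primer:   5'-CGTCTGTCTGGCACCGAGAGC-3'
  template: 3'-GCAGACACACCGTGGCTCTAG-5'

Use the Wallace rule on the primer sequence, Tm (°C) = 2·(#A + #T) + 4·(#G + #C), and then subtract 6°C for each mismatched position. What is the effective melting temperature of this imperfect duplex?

Primer base counts: A=3, T=4, G=7, C=7 → A+T=7, G+C=14
Perfect-match Tm = 2(7) + 4(14) = 14 + 56 = 70°C
Mismatches (positions where the bases are not complementary): 2 (at positions 8, 20)
Effective Tm = 70 − 2×6 = 70 − 12 = 58°C

58°C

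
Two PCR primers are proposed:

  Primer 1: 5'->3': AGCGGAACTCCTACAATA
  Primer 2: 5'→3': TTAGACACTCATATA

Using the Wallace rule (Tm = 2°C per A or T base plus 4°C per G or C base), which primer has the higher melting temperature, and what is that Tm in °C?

Primer 1: A+T=10, G+C=8 → Tm = 2(10)+4(8) = 52°C
Primer 2: A+T=11, G+C=4 → Tm = 2(11)+4(4) = 38°C
52°C vs 38°C → primer 1 is higher.

Primer 1, 52°C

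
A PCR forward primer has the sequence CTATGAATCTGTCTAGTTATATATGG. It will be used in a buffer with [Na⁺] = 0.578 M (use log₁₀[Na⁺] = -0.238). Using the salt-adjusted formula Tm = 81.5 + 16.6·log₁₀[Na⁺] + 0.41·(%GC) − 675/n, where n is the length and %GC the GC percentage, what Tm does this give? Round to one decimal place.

Length n = 26. Base counts: G=5, T=11, C=3, A=7
G+C = 8, so %GC = 8/26 × 100 = 30.769%
Salt term: 16.6 × (-0.238) = -3.951
GC term: 0.41 × 30.769 = 12.615; length term: −675/26 = −25.962
Tm = 81.5 + (-3.951) + 12.615 − 25.962 = 64.202 → 64.2°C

64.2°C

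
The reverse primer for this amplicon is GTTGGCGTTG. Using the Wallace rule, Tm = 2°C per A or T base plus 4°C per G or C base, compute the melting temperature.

Counting bases: T=4, A=0, C=1, G=5
AT pairs contribute 4, GC pairs contribute 6.
Tm = 2×4 + 4×6 = 32°C

32°C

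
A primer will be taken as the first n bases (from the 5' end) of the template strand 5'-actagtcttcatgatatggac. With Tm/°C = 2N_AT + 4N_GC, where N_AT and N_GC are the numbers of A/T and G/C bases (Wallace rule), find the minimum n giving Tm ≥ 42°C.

First 15 bases: ACTAGTCTTCATGAT → Tm = 40°C (< 42°C)
First 16 bases: ACTAGTCTTCATGATA → Tm = 42°C (≥ 42°C)
Each additional base adds 2°C (A/T) or 4°C (G/C), so Tm is non-decreasing in n; n = 16 is the first length to reach 42°C.

n = 16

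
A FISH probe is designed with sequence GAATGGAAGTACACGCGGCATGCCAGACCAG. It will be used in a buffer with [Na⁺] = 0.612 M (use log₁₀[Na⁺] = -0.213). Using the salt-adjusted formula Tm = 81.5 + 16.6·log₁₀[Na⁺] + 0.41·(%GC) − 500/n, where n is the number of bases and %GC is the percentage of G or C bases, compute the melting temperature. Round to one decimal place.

Length n = 31. Scanning the sequence gives A=10, C=8, T=3, G=10.
G+C = 18, so %GC = 18/31 × 100 = 58.065%
Salt term: 16.6 × (-0.213) = -3.536
GC term: 0.41 × 58.065 = 23.807; length term: −500/31 = −16.129
Tm = 81.5 + (-3.536) + 23.807 − 16.129 = 85.642 → 85.6°C

85.6°C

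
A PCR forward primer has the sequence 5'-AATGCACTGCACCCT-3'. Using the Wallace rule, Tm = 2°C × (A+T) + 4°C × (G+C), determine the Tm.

A=4, T=3, C=6, G=2
AT pairs contribute 7, GC pairs contribute 8.
Tm = 2(7) + 4(8) = 14 + 32 = 46°C

46°C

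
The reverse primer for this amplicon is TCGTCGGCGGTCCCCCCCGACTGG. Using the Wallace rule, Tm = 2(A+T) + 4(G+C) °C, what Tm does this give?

Scanning the sequence gives T=4, G=8, A=1, C=11.
A+T = 5, G+C = 19
Tm = 4·19 + 2·5 = 76 + 10 = 86°C

86°C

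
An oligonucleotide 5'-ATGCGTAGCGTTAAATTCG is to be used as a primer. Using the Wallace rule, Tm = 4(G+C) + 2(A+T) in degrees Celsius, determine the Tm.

54°C

Counting bases: G=5, T=6, C=3, A=5
So N_AT = 11 and N_GC = 8.
Tm = 2(11) + 4(8) = 22 + 32 = 54°C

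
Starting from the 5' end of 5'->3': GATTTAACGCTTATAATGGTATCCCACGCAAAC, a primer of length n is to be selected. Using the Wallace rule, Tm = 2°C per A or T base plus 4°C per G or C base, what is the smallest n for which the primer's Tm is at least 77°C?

n = 28

First 27 bases: GATTTAACGCTTATAATGGTATCCCAC → Tm = 74°C (< 77°C)
First 28 bases: GATTTAACGCTTATAATGGTATCCCACG → Tm = 78°C (≥ 77°C)
Since every base adds ≥2°C, Tm only increases with n, so the threshold is first crossed at n = 28.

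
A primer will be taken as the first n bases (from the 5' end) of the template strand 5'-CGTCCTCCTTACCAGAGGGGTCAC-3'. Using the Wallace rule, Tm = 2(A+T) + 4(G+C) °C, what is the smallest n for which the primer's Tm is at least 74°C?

First 22 bases: CGTCCTCCTTACCAGAGGGGTC → Tm = 72°C (< 74°C)
First 23 bases: CGTCCTCCTTACCAGAGGGGTCA → Tm = 74°C (≥ 74°C)
Each additional base adds 2°C (A/T) or 4°C (G/C), so Tm is non-decreasing in n; n = 23 is the first length to reach 74°C.

n = 23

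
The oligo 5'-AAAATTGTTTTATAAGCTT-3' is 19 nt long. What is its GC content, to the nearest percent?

16%

Counting bases: G=2, C=1, T=9, A=7
G+C = 2 + 1 = 3 out of 19 bases
%GC = 3/19 × 100 = 15.79% ≈ 16%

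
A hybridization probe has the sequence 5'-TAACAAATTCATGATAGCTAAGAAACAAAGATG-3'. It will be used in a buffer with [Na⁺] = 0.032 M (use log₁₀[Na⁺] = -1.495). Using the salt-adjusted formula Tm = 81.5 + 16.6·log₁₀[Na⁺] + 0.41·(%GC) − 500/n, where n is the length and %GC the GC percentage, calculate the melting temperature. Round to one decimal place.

52.7°C

Length n = 33. Scanning the sequence gives T=7, A=17, C=4, G=5.
G+C = 9, so %GC = 9/33 × 100 = 27.273%
Salt term: 16.6 × (-1.495) = -24.817
GC term: 0.41 × 27.273 = 11.182; length term: −500/33 = −15.152
Tm = 81.5 + (-24.817) + 11.182 − 15.152 = 52.713 → 52.7°C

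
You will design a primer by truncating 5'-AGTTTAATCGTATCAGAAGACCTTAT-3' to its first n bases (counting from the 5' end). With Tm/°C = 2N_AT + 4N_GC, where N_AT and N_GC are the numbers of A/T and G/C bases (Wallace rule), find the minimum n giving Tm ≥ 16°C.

First 6 bases: AGTTTA → Tm = 14°C (< 16°C)
First 7 bases: AGTTTAA → Tm = 16°C (≥ 16°C)
Each additional base adds 2°C (A/T) or 4°C (G/C), so Tm is non-decreasing in n; n = 7 is the first length to reach 16°C.

n = 7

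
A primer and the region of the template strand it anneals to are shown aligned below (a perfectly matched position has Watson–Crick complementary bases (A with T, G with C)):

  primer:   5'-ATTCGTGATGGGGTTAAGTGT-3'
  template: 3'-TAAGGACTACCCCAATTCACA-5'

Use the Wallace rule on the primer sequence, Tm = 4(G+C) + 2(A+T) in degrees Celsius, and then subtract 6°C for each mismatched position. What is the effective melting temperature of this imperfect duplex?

54°C

Primer base counts: A=4, T=8, G=8, C=1 → A+T=12, G+C=9
Perfect-match Tm = 2(12) + 4(9) = 24 + 36 = 60°C
Mismatches (positions where the bases are not complementary): 1 (at position 5)
Effective Tm = 60 − 1×6 = 60 − 6 = 54°C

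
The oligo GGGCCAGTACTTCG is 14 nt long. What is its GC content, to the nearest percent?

G=5, A=2, C=4, T=3
G+C = 5 + 4 = 9 out of 14 bases
%GC = 9/14 × 100 = 64.29% ≈ 64%

64%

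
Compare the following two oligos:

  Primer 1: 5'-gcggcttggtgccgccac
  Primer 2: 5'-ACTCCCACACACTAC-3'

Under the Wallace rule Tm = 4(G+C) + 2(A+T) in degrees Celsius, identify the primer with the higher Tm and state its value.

Primer 1, 64°C

Primer 1: A+T=4, G+C=14 → Tm = 2(4)+4(14) = 64°C
Primer 2: A+T=7, G+C=8 → Tm = 2(7)+4(8) = 46°C
64°C vs 46°C → primer 1 is higher.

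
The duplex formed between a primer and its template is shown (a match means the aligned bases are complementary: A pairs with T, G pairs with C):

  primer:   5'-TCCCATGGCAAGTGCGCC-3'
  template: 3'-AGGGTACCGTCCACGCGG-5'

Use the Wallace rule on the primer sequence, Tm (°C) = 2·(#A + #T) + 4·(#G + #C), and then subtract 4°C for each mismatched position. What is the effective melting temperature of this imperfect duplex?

Primer base counts: A=3, T=3, G=5, C=7 → A+T=6, G+C=12
Perfect-match Tm = 2(6) + 4(12) = 12 + 48 = 60°C
Mismatches (positions where the bases are not complementary): 1 (at position 11)
Effective Tm = 60 − 1×4 = 60 − 4 = 56°C

56°C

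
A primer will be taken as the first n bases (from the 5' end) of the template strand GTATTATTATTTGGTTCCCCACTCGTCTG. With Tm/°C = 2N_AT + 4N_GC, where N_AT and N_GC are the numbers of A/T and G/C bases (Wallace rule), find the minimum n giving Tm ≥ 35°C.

First 14 bases: GTATTATTATTTGG → Tm = 34°C (< 35°C)
First 15 bases: GTATTATTATTTGGT → Tm = 36°C (≥ 35°C)
Since every base adds ≥2°C, Tm only increases with n, so the threshold is first crossed at n = 15.

n = 15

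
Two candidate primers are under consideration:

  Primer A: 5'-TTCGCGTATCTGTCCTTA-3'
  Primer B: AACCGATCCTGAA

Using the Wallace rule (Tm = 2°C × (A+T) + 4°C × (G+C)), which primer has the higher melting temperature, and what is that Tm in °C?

Primer A, 52°C

Primer A: A+T=10, G+C=8 → Tm = 2(10)+4(8) = 52°C
Primer B: A+T=7, G+C=6 → Tm = 2(7)+4(6) = 38°C
52°C vs 38°C → primer A is higher.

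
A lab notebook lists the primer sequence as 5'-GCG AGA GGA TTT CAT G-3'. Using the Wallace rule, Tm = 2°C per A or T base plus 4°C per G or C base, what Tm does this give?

48°C

T=4, A=4, G=6, C=2
A+T = 8, G+C = 8
Tm = 4·8 + 2·8 = 32 + 16 = 48°C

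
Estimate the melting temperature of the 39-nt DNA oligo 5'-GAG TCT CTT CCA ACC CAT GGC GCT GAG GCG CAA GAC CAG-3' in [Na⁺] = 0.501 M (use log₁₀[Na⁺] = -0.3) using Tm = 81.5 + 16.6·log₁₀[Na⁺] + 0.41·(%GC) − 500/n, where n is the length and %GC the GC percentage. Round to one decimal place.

Length n = 39. Counting bases: C=13, T=6, G=11, A=9
G+C = 24, so %GC = 24/39 × 100 = 61.538%
Salt term: 16.6 × (-0.3) = -4.98
GC term: 0.41 × 61.538 = 25.231; length term: −500/39 = −12.821
Tm = 81.5 + (-4.98) + 25.231 − 12.821 = 88.93 → 88.9°C

88.9°C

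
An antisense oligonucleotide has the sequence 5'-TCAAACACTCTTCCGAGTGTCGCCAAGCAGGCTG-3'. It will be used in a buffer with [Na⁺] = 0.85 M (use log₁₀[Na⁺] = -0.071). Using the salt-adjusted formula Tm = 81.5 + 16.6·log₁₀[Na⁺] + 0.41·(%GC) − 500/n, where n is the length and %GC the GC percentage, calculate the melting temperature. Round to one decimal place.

88.5°C

Length n = 34. Base counts: C=11, G=8, T=7, A=8
G+C = 19, so %GC = 19/34 × 100 = 55.882%
Salt term: 16.6 × (-0.071) = -1.179
GC term: 0.41 × 55.882 = 22.912; length term: −500/34 = −14.706
Tm = 81.5 + (-1.179) + 22.912 − 14.706 = 88.527 → 88.5°C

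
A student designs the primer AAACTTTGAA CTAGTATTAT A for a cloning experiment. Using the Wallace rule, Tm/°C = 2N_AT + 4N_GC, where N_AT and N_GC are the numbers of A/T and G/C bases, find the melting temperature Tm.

50°C

Counting bases: C=2, G=2, A=9, T=8
So N_AT = 17 and N_GC = 4.
Tm = 2(17) + 4(4) = 34 + 16 = 50°C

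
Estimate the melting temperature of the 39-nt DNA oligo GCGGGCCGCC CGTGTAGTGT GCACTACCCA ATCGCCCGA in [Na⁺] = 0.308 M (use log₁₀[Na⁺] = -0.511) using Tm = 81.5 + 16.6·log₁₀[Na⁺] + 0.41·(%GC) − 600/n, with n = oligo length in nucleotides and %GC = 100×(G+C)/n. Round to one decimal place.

Length n = 39. Base counts: G=12, A=6, C=15, T=6
G+C = 27, so %GC = 27/39 × 100 = 69.231%
Salt term: 16.6 × (-0.511) = -8.483
GC term: 0.41 × 69.231 = 28.385; length term: −600/39 = −15.385
Tm = 81.5 + (-8.483) + 28.385 − 15.385 = 86.017 → 86.0°C

86.0°C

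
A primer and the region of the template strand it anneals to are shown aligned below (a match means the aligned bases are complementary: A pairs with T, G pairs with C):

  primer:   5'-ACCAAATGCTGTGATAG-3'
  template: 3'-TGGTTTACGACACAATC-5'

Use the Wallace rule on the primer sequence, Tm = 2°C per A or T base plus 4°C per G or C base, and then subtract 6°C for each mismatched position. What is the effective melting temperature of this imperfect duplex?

Primer base counts: A=6, T=4, G=4, C=3 → A+T=10, G+C=7
Perfect-match Tm = 2(10) + 4(7) = 20 + 28 = 48°C
Mismatches (positions where the bases are not complementary): 1 (at position 14)
Effective Tm = 48 − 1×6 = 48 − 6 = 42°C

42°C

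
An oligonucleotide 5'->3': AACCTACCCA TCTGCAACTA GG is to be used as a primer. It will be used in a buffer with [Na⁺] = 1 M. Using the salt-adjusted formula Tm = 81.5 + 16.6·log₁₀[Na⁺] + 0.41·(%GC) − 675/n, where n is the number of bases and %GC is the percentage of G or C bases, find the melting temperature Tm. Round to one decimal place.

Length n = 22. Counting bases: A=7, T=4, G=3, C=8
G+C = 11, so %GC = 11/22 × 100 = 50%
Salt term: 16.6 × (0) = 0
GC term: 0.41 × 50 = 20.5; length term: −675/22 = −30.682
Tm = 81.5 + (0) + 20.5 − 30.682 = 71.318 → 71.3°C

71.3°C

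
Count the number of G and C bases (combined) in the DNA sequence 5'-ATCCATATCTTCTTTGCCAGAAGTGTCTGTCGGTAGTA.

G=8, A=8, C=8, T=14
Total G or C: 8 + 8 = 16

16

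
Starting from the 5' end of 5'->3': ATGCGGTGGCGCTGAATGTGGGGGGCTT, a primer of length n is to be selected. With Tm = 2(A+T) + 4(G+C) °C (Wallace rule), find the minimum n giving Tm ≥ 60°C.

n = 19

First 18 bases: ATGCGGTGGCGCTGAATG → Tm = 58°C (< 60°C)
First 19 bases: ATGCGGTGGCGCTGAATGT → Tm = 60°C (≥ 60°C)
Each additional base adds 2°C (A/T) or 4°C (G/C), so Tm is non-decreasing in n; n = 19 is the first length to reach 60°C.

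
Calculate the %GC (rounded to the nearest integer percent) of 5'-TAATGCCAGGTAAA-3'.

Counting bases: C=2, G=3, T=3, A=6
G+C = 3 + 2 = 5 out of 14 bases
%GC = 5/14 × 100 = 35.71% ≈ 36%

36%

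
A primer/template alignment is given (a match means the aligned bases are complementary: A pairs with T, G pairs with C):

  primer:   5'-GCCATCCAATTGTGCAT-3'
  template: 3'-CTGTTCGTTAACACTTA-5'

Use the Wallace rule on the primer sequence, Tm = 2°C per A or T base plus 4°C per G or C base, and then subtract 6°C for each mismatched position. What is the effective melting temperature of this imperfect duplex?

Primer base counts: A=4, T=5, G=3, C=5 → A+T=9, G+C=8
Perfect-match Tm = 2(9) + 4(8) = 18 + 32 = 50°C
Mismatches (positions where the bases are not complementary): 4 (at positions 2, 5, 6, 15)
Effective Tm = 50 − 4×6 = 50 − 24 = 26°C

26°C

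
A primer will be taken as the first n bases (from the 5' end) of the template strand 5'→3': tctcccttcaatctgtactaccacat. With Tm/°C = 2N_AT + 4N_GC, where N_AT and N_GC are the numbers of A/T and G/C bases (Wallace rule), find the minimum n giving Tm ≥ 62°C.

First 21 bases: TCTCCCTTCAATCTGTACTAC → Tm = 60°C (< 62°C)
First 22 bases: TCTCCCTTCAATCTGTACTACC → Tm = 64°C (≥ 62°C)
Since every base adds ≥2°C, Tm only increases with n, so the threshold is first crossed at n = 22.

n = 22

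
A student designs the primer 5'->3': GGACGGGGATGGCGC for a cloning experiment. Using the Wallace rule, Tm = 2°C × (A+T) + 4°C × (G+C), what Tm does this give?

Counting bases: A=2, G=9, T=1, C=3
So N_AT = 3 and N_GC = 12.
Tm = 4·12 + 2·3 = 48 + 6 = 54°C

54°C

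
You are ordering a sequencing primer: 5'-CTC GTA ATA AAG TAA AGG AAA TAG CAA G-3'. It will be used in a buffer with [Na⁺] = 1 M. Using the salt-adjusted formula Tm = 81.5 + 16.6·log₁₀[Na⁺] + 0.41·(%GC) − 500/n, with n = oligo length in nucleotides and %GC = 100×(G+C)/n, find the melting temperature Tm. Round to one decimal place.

Length n = 28. G=6, C=3, A=14, T=5
G+C = 9, so %GC = 9/28 × 100 = 32.143%
Salt term: 16.6 × (0) = 0
GC term: 0.41 × 32.143 = 13.179; length term: −500/28 = −17.857
Tm = 81.5 + (0) + 13.179 − 17.857 = 76.822 → 76.8°C

76.8°C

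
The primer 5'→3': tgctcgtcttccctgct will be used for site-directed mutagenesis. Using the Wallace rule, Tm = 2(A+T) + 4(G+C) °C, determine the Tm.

C=7, T=7, G=3, A=0
AT pairs contribute 7, GC pairs contribute 10.
Tm = 4·10 + 2·7 = 40 + 14 = 54°C

54°C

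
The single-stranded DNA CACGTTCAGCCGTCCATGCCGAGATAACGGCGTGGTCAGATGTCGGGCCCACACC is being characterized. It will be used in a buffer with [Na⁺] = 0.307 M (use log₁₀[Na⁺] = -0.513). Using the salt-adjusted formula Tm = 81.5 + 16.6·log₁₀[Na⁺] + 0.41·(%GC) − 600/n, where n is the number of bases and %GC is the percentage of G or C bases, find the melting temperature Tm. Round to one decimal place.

Length n = 55. Scanning the sequence gives T=9, A=11, G=16, C=19.
G+C = 35, so %GC = 35/55 × 100 = 63.636%
Salt term: 16.6 × (-0.513) = -8.516
GC term: 0.41 × 63.636 = 26.091; length term: −600/55 = −10.909
Tm = 81.5 + (-8.516) + 26.091 − 10.909 = 88.166 → 88.2°C

88.2°C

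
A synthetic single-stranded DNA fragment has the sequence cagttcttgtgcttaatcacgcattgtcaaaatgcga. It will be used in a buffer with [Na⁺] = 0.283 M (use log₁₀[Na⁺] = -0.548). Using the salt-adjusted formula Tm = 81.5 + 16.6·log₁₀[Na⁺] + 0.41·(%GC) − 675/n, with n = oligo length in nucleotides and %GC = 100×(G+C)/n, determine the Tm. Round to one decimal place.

70.8°C

Length n = 37. C=8, A=10, T=12, G=7
G+C = 15, so %GC = 15/37 × 100 = 40.541%
Salt term: 16.6 × (-0.548) = -9.097
GC term: 0.41 × 40.541 = 16.622; length term: −675/37 = −18.243
Tm = 81.5 + (-9.097) + 16.622 − 18.243 = 70.782 → 70.8°C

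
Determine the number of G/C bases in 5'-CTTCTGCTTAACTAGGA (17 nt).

Scanning the sequence gives T=6, A=4, C=4, G=3.
Total G or C: 3 + 4 = 7

7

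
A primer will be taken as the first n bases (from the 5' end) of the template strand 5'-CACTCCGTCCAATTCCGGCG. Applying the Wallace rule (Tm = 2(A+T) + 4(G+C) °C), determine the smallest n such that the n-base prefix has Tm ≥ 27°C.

First 8 bases: CACTCCGT → Tm = 26°C (< 27°C)
First 9 bases: CACTCCGTC → Tm = 30°C (≥ 27°C)
Since every base adds ≥2°C, Tm only increases with n, so the threshold is first crossed at n = 9.

n = 9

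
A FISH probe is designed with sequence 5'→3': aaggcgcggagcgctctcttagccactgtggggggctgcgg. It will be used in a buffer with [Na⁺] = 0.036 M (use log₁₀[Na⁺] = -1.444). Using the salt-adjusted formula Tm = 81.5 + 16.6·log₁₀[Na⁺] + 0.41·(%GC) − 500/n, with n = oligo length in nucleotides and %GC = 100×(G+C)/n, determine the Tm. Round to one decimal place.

Length n = 41. Base counts: A=5, G=18, C=11, T=7
G+C = 29, so %GC = 29/41 × 100 = 70.732%
Salt term: 16.6 × (-1.444) = -23.97
GC term: 0.41 × 70.732 = 29; length term: −500/41 = −12.195
Tm = 81.5 + (-23.97) + 29 − 12.195 = 74.335 → 74.3°C

74.3°C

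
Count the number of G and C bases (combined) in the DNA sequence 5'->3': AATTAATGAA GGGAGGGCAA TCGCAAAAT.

Base counts: C=3, A=13, G=8, T=5
Total G or C: 8 + 3 = 11

11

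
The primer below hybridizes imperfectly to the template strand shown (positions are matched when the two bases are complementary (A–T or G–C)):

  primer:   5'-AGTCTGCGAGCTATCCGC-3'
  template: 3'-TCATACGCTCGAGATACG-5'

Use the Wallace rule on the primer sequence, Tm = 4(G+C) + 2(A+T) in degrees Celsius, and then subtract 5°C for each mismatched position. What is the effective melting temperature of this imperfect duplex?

38°C

Primer base counts: A=3, T=4, G=5, C=6 → A+T=7, G+C=11
Perfect-match Tm = 2(7) + 4(11) = 14 + 44 = 58°C
Mismatches (positions where the bases are not complementary): 4 (at positions 4, 13, 15, 16)
Effective Tm = 58 − 4×5 = 58 − 20 = 38°C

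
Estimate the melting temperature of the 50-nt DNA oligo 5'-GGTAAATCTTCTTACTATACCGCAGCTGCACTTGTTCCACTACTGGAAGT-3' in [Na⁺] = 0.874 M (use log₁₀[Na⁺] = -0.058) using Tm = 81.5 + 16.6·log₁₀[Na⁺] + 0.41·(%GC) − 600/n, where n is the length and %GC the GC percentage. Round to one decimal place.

Length n = 50. Base counts: A=12, C=13, G=9, T=16
G+C = 22, so %GC = 22/50 × 100 = 44%
Salt term: 16.6 × (-0.058) = -0.963
GC term: 0.41 × 44 = 18.04; length term: −600/50 = −12
Tm = 81.5 + (-0.963) + 18.04 − 12 = 86.577 → 86.6°C

86.6°C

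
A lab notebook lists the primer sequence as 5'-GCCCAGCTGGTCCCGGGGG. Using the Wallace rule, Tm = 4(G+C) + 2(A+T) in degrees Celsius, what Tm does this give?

70°C

Scanning the sequence gives C=7, T=2, G=9, A=1.
A+T = 3, G+C = 16
Tm = 4·16 + 2·3 = 64 + 6 = 70°C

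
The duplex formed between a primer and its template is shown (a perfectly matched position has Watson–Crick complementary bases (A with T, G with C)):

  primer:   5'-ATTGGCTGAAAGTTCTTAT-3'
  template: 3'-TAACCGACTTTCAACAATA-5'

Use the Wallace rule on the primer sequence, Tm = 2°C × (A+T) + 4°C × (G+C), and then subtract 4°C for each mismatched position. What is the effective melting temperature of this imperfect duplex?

46°C

Primer base counts: A=5, T=8, G=4, C=2 → A+T=13, G+C=6
Perfect-match Tm = 2(13) + 4(6) = 26 + 24 = 50°C
Mismatches (positions where the bases are not complementary): 1 (at position 15)
Effective Tm = 50 − 1×4 = 50 − 4 = 46°C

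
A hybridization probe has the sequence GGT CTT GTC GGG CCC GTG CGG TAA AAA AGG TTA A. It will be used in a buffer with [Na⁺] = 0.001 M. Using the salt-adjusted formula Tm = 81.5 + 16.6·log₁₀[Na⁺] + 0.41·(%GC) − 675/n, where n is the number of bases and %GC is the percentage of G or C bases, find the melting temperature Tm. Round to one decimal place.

Length n = 34. Scanning the sequence gives C=6, G=12, A=8, T=8.
G+C = 18, so %GC = 18/34 × 100 = 52.941%
Salt term: 16.6 × (-3) = -49.8
GC term: 0.41 × 52.941 = 21.706; length term: −675/34 = −19.853
Tm = 81.5 + (-49.8) + 21.706 − 19.853 = 33.553 → 33.6°C

33.6°C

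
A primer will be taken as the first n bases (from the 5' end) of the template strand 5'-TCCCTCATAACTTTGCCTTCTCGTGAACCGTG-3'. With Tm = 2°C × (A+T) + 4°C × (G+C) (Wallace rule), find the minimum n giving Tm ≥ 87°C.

n = 30

First 29 bases: TCCCTCATAACTTTGCCTTCTCGTGAACC → Tm = 86°C (< 87°C)
First 30 bases: TCCCTCATAACTTTGCCTTCTCGTGAACCG → Tm = 90°C (≥ 87°C)
Each additional base adds 2°C (A/T) or 4°C (G/C), so Tm is non-decreasing in n; n = 30 is the first length to reach 87°C.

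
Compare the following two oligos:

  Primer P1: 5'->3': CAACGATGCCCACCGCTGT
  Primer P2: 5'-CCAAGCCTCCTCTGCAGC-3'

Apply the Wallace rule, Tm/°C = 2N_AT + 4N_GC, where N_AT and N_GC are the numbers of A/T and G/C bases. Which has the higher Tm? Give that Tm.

Primer P1: A+T=7, G+C=12 → Tm = 2(7)+4(12) = 62°C
Primer P2: A+T=6, G+C=12 → Tm = 2(6)+4(12) = 60°C
62°C vs 60°C → primer P1 is higher.

Primer P1, 62°C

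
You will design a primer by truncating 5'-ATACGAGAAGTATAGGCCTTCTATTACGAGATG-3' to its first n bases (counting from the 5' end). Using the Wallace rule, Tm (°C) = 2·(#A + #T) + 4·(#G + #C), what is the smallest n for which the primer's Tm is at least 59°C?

First 20 bases: ATACGAGAAGTATAGGCCTT → Tm = 56°C (< 59°C)
First 21 bases: ATACGAGAAGTATAGGCCTTC → Tm = 60°C (≥ 59°C)
Since every base adds ≥2°C, Tm only increases with n, so the threshold is first crossed at n = 21.

n = 21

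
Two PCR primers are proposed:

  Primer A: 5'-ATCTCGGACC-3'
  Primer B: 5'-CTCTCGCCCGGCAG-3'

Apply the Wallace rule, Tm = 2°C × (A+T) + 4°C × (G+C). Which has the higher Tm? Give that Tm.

Primer A: A+T=4, G+C=6 → Tm = 2(4)+4(6) = 32°C
Primer B: A+T=3, G+C=11 → Tm = 2(3)+4(11) = 50°C
32°C vs 50°C → primer B is higher.

Primer B, 50°C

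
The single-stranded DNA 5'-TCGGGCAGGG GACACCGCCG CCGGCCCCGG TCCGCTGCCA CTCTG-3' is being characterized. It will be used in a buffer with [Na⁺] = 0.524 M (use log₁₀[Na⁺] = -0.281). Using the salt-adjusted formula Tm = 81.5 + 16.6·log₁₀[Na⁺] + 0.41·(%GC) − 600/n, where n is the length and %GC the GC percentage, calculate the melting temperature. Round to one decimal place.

Length n = 45. Scanning the sequence gives G=16, T=5, A=4, C=20.
G+C = 36, so %GC = 36/45 × 100 = 80%
Salt term: 16.6 × (-0.281) = -4.665
GC term: 0.41 × 80 = 32.8; length term: −600/45 = −13.333
Tm = 81.5 + (-4.665) + 32.8 − 13.333 = 96.302 → 96.3°C

96.3°C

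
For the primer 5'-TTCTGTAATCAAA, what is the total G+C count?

3

Base counts: G=1, T=5, C=2, A=5
G+C = 1 + 2 = 3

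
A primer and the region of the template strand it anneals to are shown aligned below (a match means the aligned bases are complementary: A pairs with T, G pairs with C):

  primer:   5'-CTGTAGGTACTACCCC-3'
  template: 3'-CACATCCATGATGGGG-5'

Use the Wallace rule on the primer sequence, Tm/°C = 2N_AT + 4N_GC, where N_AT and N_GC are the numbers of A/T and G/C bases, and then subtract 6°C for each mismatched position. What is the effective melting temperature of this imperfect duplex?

Primer base counts: A=3, T=4, G=3, C=6 → A+T=7, G+C=9
Perfect-match Tm = 2(7) + 4(9) = 14 + 36 = 50°C
Mismatches (positions where the bases are not complementary): 1 (at position 1)
Effective Tm = 50 − 1×6 = 50 − 6 = 44°C

44°C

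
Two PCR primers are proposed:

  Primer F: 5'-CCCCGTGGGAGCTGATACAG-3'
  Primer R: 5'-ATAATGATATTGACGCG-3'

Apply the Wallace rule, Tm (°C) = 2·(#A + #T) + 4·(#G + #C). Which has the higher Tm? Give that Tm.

Primer F: A+T=7, G+C=13 → Tm = 2(7)+4(13) = 66°C
Primer R: A+T=11, G+C=6 → Tm = 2(11)+4(6) = 46°C
66°C vs 46°C → primer F is higher.

Primer F, 66°C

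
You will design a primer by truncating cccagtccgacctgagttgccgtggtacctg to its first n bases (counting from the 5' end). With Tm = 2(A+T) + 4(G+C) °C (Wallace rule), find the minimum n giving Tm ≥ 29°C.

First 8 bases: CCCAGTCC → Tm = 28°C (< 29°C)
First 9 bases: CCCAGTCCG → Tm = 32°C (≥ 29°C)
Each additional base adds 2°C (A/T) or 4°C (G/C), so Tm is non-decreasing in n; n = 9 is the first length to reach 29°C.

n = 9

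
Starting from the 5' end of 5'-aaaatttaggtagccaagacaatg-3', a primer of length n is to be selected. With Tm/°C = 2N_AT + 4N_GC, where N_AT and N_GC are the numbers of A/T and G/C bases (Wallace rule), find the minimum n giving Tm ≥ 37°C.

n = 15

First 14 bases: AAAATTTAGGTAGC → Tm = 36°C (< 37°C)
First 15 bases: AAAATTTAGGTAGCC → Tm = 40°C (≥ 37°C)
Since every base adds ≥2°C, Tm only increases with n, so the threshold is first crossed at n = 15.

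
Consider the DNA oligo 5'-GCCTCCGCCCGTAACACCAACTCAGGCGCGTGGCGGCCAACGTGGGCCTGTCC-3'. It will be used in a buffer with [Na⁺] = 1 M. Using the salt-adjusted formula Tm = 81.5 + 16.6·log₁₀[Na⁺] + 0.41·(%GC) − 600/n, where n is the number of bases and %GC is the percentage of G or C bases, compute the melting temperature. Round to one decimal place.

Length n = 53. Counting bases: G=16, T=7, A=8, C=22
G+C = 38, so %GC = 38/53 × 100 = 71.698%
Salt term: 16.6 × (0) = 0
GC term: 0.41 × 71.698 = 29.396; length term: −600/53 = −11.321
Tm = 81.5 + (0) + 29.396 − 11.321 = 99.575 → 99.6°C

99.6°C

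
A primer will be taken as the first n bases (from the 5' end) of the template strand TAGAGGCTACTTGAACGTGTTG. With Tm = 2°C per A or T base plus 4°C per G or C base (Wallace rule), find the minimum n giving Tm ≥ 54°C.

First 18 bases: TAGAGGCTACTTGAACGT → Tm = 52°C (< 54°C)
First 19 bases: TAGAGGCTACTTGAACGTG → Tm = 56°C (≥ 54°C)
Each additional base adds 2°C (A/T) or 4°C (G/C), so Tm is non-decreasing in n; n = 19 is the first length to reach 54°C.

n = 19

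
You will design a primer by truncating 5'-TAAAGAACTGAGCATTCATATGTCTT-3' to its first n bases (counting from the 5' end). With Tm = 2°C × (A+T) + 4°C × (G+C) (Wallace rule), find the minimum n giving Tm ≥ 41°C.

n = 16

First 15 bases: TAAAGAACTGAGCAT → Tm = 40°C (< 41°C)
First 16 bases: TAAAGAACTGAGCATT → Tm = 42°C (≥ 41°C)
Since every base adds ≥2°C, Tm only increases with n, so the threshold is first crossed at n = 16.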